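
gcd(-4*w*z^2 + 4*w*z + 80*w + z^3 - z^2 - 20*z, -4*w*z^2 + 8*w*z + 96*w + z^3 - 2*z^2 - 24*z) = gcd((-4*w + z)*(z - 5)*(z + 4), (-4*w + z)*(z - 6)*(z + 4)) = -4*w*z - 16*w + z^2 + 4*z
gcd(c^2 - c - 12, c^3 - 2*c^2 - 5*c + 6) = 1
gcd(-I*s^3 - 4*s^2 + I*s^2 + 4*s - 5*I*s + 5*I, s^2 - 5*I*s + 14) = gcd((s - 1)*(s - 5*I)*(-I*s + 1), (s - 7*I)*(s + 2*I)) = 1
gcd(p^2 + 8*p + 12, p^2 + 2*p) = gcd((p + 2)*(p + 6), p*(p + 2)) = p + 2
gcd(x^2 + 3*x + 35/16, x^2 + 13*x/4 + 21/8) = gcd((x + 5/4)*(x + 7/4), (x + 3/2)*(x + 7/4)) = x + 7/4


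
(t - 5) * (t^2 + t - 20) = t^3 - 4*t^2 - 25*t + 100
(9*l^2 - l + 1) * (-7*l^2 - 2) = -63*l^4 + 7*l^3 - 25*l^2 + 2*l - 2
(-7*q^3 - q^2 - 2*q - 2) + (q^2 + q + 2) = -7*q^3 - q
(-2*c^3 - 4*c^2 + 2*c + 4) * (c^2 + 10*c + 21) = -2*c^5 - 24*c^4 - 80*c^3 - 60*c^2 + 82*c + 84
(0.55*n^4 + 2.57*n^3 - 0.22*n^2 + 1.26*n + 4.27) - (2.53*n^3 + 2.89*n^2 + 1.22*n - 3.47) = 0.55*n^4 + 0.04*n^3 - 3.11*n^2 + 0.04*n + 7.74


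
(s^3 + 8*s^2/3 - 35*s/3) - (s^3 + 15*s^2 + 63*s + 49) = -37*s^2/3 - 224*s/3 - 49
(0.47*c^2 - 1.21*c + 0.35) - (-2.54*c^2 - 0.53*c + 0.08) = 3.01*c^2 - 0.68*c + 0.27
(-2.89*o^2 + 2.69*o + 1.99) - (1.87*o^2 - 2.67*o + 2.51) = -4.76*o^2 + 5.36*o - 0.52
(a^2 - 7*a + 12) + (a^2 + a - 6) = 2*a^2 - 6*a + 6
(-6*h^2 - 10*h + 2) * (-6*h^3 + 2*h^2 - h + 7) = 36*h^5 + 48*h^4 - 26*h^3 - 28*h^2 - 72*h + 14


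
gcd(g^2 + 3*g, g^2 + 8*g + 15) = g + 3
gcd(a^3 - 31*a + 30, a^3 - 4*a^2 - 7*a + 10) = a^2 - 6*a + 5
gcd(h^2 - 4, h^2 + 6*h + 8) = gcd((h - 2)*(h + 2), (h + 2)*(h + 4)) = h + 2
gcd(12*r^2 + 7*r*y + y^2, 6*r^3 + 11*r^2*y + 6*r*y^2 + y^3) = 3*r + y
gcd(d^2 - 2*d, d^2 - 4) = d - 2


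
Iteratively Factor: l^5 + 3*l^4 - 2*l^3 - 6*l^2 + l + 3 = (l - 1)*(l^4 + 4*l^3 + 2*l^2 - 4*l - 3) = (l - 1)*(l + 1)*(l^3 + 3*l^2 - l - 3) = (l - 1)*(l + 1)^2*(l^2 + 2*l - 3) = (l - 1)*(l + 1)^2*(l + 3)*(l - 1)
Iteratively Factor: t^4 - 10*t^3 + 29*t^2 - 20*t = (t - 4)*(t^3 - 6*t^2 + 5*t) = (t - 5)*(t - 4)*(t^2 - t) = t*(t - 5)*(t - 4)*(t - 1)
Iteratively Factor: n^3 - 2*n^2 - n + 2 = (n - 2)*(n^2 - 1) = (n - 2)*(n - 1)*(n + 1)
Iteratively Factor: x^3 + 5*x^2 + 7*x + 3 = (x + 1)*(x^2 + 4*x + 3) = (x + 1)^2*(x + 3)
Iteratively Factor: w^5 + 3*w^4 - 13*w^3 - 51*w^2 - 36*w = (w + 3)*(w^4 - 13*w^2 - 12*w) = (w - 4)*(w + 3)*(w^3 + 4*w^2 + 3*w) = w*(w - 4)*(w + 3)*(w^2 + 4*w + 3) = w*(w - 4)*(w + 3)^2*(w + 1)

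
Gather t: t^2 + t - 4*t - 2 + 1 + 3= t^2 - 3*t + 2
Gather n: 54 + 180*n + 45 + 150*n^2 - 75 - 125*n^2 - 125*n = 25*n^2 + 55*n + 24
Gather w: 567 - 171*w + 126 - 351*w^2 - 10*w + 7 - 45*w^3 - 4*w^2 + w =-45*w^3 - 355*w^2 - 180*w + 700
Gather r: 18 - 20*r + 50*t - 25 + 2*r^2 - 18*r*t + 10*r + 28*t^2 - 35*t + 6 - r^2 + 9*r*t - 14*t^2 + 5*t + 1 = r^2 + r*(-9*t - 10) + 14*t^2 + 20*t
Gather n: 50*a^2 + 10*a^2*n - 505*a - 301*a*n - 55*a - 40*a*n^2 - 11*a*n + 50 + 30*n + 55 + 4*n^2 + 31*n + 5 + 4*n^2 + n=50*a^2 - 560*a + n^2*(8 - 40*a) + n*(10*a^2 - 312*a + 62) + 110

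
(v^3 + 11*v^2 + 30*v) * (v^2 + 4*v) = v^5 + 15*v^4 + 74*v^3 + 120*v^2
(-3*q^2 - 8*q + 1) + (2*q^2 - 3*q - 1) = -q^2 - 11*q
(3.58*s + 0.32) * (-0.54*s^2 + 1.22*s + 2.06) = -1.9332*s^3 + 4.1948*s^2 + 7.7652*s + 0.6592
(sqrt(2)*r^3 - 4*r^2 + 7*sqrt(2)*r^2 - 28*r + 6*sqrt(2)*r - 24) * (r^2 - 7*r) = sqrt(2)*r^5 - 4*r^4 - 43*sqrt(2)*r^3 - 42*sqrt(2)*r^2 + 172*r^2 + 168*r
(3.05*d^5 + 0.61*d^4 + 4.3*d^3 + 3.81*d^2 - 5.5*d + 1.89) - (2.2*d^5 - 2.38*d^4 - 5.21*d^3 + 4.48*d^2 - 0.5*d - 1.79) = 0.85*d^5 + 2.99*d^4 + 9.51*d^3 - 0.67*d^2 - 5.0*d + 3.68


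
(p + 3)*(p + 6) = p^2 + 9*p + 18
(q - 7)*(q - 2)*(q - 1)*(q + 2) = q^4 - 8*q^3 + 3*q^2 + 32*q - 28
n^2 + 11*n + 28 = (n + 4)*(n + 7)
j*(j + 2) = j^2 + 2*j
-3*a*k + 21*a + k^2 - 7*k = (-3*a + k)*(k - 7)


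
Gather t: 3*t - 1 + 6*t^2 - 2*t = 6*t^2 + t - 1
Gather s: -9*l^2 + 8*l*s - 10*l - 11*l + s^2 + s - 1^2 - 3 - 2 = -9*l^2 - 21*l + s^2 + s*(8*l + 1) - 6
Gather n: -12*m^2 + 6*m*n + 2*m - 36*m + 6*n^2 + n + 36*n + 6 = -12*m^2 - 34*m + 6*n^2 + n*(6*m + 37) + 6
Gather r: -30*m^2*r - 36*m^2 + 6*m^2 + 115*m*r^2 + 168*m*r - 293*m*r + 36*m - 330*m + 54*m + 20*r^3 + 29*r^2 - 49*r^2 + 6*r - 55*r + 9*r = -30*m^2 - 240*m + 20*r^3 + r^2*(115*m - 20) + r*(-30*m^2 - 125*m - 40)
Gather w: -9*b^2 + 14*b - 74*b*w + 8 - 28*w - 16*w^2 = -9*b^2 + 14*b - 16*w^2 + w*(-74*b - 28) + 8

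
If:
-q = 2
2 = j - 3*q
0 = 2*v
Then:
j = -4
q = -2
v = 0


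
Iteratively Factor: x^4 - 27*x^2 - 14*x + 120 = (x + 4)*(x^3 - 4*x^2 - 11*x + 30) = (x - 5)*(x + 4)*(x^2 + x - 6) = (x - 5)*(x + 3)*(x + 4)*(x - 2)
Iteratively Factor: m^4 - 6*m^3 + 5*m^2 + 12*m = (m - 4)*(m^3 - 2*m^2 - 3*m) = (m - 4)*(m + 1)*(m^2 - 3*m) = m*(m - 4)*(m + 1)*(m - 3)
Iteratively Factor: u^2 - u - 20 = (u + 4)*(u - 5)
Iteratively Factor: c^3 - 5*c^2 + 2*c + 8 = (c - 4)*(c^2 - c - 2) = (c - 4)*(c - 2)*(c + 1)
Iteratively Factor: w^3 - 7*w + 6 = (w - 1)*(w^2 + w - 6) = (w - 1)*(w + 3)*(w - 2)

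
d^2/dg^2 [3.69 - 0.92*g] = 0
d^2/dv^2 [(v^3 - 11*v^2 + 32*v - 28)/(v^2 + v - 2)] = 4*(23*v^3 - 78*v^2 + 60*v - 32)/(v^6 + 3*v^5 - 3*v^4 - 11*v^3 + 6*v^2 + 12*v - 8)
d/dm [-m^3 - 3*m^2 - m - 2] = -3*m^2 - 6*m - 1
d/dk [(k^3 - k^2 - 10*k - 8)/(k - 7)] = 2*(k^3 - 11*k^2 + 7*k + 39)/(k^2 - 14*k + 49)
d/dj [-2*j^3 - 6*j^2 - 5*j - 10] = -6*j^2 - 12*j - 5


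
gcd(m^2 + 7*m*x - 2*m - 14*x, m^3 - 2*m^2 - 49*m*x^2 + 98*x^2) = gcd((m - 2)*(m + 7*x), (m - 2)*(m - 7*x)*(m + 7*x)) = m^2 + 7*m*x - 2*m - 14*x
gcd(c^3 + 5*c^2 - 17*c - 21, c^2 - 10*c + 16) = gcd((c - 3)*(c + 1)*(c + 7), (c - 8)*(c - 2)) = 1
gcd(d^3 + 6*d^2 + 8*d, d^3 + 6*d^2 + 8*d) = d^3 + 6*d^2 + 8*d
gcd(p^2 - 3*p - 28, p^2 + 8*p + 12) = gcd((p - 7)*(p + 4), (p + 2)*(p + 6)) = 1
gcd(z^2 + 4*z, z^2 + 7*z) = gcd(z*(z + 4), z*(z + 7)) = z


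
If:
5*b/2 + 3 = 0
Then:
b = -6/5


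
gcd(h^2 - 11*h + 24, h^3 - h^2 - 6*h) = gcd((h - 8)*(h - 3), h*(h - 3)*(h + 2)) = h - 3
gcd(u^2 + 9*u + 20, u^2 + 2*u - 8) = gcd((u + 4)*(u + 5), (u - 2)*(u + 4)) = u + 4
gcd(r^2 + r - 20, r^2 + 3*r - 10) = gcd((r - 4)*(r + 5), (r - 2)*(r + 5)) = r + 5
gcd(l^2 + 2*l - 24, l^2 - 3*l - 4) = l - 4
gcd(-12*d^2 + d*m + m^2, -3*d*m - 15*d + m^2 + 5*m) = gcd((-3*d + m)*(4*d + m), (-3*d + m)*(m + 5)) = 3*d - m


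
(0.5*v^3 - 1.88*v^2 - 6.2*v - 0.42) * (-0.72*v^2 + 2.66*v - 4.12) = -0.36*v^5 + 2.6836*v^4 - 2.5968*v^3 - 8.444*v^2 + 24.4268*v + 1.7304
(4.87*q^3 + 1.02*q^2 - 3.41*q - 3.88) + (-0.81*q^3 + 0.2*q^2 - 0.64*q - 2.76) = 4.06*q^3 + 1.22*q^2 - 4.05*q - 6.64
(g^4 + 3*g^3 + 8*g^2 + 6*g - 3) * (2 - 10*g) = -10*g^5 - 28*g^4 - 74*g^3 - 44*g^2 + 42*g - 6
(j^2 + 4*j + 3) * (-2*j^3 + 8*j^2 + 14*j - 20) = -2*j^5 + 40*j^3 + 60*j^2 - 38*j - 60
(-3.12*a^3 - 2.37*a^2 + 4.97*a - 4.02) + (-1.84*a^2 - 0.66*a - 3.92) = -3.12*a^3 - 4.21*a^2 + 4.31*a - 7.94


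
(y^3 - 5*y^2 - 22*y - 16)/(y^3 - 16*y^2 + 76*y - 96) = (y^2 + 3*y + 2)/(y^2 - 8*y + 12)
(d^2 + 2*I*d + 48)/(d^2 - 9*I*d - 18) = (d + 8*I)/(d - 3*I)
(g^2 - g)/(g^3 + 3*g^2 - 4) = g/(g^2 + 4*g + 4)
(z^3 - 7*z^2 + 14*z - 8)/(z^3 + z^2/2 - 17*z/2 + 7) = 2*(z - 4)/(2*z + 7)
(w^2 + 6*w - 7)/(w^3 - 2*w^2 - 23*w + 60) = (w^2 + 6*w - 7)/(w^3 - 2*w^2 - 23*w + 60)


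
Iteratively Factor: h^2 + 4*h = (h)*(h + 4)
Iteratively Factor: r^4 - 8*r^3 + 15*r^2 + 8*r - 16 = (r - 1)*(r^3 - 7*r^2 + 8*r + 16) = (r - 1)*(r + 1)*(r^2 - 8*r + 16) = (r - 4)*(r - 1)*(r + 1)*(r - 4)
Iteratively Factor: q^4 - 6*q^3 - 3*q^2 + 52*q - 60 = (q - 2)*(q^3 - 4*q^2 - 11*q + 30) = (q - 2)*(q + 3)*(q^2 - 7*q + 10) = (q - 5)*(q - 2)*(q + 3)*(q - 2)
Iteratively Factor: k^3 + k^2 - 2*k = (k + 2)*(k^2 - k) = (k - 1)*(k + 2)*(k)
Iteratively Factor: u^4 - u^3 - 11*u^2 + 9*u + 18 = (u - 2)*(u^3 + u^2 - 9*u - 9) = (u - 3)*(u - 2)*(u^2 + 4*u + 3) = (u - 3)*(u - 2)*(u + 1)*(u + 3)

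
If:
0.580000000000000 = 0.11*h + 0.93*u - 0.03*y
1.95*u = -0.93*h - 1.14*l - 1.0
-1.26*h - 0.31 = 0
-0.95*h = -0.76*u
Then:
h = -0.25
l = -0.15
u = -0.31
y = -29.77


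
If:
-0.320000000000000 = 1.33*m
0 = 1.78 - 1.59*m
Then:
No Solution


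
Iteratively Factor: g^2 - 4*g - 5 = (g + 1)*(g - 5)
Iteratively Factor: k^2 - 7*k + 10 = (k - 5)*(k - 2)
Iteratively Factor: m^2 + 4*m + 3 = (m + 3)*(m + 1)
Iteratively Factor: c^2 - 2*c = (c)*(c - 2)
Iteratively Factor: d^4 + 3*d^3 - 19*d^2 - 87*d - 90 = (d + 3)*(d^3 - 19*d - 30) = (d + 3)^2*(d^2 - 3*d - 10) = (d + 2)*(d + 3)^2*(d - 5)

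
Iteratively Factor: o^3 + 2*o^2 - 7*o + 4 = (o - 1)*(o^2 + 3*o - 4) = (o - 1)^2*(o + 4)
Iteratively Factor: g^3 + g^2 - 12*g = (g - 3)*(g^2 + 4*g) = (g - 3)*(g + 4)*(g)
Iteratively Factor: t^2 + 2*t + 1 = (t + 1)*(t + 1)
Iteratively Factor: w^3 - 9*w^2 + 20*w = (w)*(w^2 - 9*w + 20) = w*(w - 4)*(w - 5)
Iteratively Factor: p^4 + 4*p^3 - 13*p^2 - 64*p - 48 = (p + 1)*(p^3 + 3*p^2 - 16*p - 48) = (p + 1)*(p + 3)*(p^2 - 16) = (p - 4)*(p + 1)*(p + 3)*(p + 4)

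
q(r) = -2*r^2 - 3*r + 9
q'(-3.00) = 9.00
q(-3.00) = 0.00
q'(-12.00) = 45.00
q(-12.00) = -243.00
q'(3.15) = -15.60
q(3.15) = -20.30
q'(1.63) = -9.52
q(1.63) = -1.20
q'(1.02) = -7.08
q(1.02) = 3.86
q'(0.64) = -5.56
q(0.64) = 6.26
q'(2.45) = -12.80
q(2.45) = -10.36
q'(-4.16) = 13.64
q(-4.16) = -13.13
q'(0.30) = -4.20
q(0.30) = 7.92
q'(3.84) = -18.36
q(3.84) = -32.01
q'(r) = -4*r - 3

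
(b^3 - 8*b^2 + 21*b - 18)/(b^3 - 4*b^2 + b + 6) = (b - 3)/(b + 1)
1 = 1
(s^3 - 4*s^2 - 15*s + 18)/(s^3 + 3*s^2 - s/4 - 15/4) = 4*(s^2 - 3*s - 18)/(4*s^2 + 16*s + 15)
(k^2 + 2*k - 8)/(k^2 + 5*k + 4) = (k - 2)/(k + 1)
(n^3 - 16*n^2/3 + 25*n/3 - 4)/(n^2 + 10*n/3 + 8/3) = (3*n^3 - 16*n^2 + 25*n - 12)/(3*n^2 + 10*n + 8)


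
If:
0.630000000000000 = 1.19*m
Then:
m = 0.53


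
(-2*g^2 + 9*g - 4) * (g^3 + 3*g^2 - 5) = -2*g^5 + 3*g^4 + 23*g^3 - 2*g^2 - 45*g + 20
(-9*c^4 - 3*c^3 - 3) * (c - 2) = -9*c^5 + 15*c^4 + 6*c^3 - 3*c + 6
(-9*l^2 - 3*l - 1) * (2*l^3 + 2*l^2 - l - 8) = -18*l^5 - 24*l^4 + l^3 + 73*l^2 + 25*l + 8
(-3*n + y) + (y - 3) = -3*n + 2*y - 3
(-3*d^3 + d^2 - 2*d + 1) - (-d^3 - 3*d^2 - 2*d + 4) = -2*d^3 + 4*d^2 - 3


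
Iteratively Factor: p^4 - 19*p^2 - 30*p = (p + 3)*(p^3 - 3*p^2 - 10*p) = (p + 2)*(p + 3)*(p^2 - 5*p) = p*(p + 2)*(p + 3)*(p - 5)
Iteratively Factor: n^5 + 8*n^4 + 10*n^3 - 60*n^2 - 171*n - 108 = (n - 3)*(n^4 + 11*n^3 + 43*n^2 + 69*n + 36) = (n - 3)*(n + 1)*(n^3 + 10*n^2 + 33*n + 36) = (n - 3)*(n + 1)*(n + 3)*(n^2 + 7*n + 12) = (n - 3)*(n + 1)*(n + 3)^2*(n + 4)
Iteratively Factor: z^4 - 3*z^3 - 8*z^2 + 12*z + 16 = (z + 1)*(z^3 - 4*z^2 - 4*z + 16) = (z - 2)*(z + 1)*(z^2 - 2*z - 8) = (z - 2)*(z + 1)*(z + 2)*(z - 4)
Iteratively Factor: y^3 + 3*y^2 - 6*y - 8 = (y - 2)*(y^2 + 5*y + 4) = (y - 2)*(y + 1)*(y + 4)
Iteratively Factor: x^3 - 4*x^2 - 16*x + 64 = (x - 4)*(x^2 - 16) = (x - 4)*(x + 4)*(x - 4)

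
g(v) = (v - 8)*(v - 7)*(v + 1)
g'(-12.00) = 809.00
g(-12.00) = -4180.00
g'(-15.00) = 1136.00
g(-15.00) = -7084.00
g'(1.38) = 8.07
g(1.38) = 88.55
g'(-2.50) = 129.75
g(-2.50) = -149.62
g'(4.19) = -23.65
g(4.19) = 55.56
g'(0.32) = 32.35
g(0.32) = 67.72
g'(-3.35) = 168.47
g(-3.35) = -276.06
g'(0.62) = 24.79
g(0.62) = 76.28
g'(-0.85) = 66.97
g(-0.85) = 10.42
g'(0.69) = 23.11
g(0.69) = 77.95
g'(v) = (v - 8)*(v - 7) + (v - 8)*(v + 1) + (v - 7)*(v + 1)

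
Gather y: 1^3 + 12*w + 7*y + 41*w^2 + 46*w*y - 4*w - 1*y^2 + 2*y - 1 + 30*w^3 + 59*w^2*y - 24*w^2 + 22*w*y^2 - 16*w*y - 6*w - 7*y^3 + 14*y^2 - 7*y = 30*w^3 + 17*w^2 + 2*w - 7*y^3 + y^2*(22*w + 13) + y*(59*w^2 + 30*w + 2)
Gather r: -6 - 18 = -24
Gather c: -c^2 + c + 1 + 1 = -c^2 + c + 2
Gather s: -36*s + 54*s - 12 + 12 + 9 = 18*s + 9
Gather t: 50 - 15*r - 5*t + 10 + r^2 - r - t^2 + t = r^2 - 16*r - t^2 - 4*t + 60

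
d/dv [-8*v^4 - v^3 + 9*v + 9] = -32*v^3 - 3*v^2 + 9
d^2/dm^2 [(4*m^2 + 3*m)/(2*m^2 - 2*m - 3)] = 4*(14*m^3 + 36*m^2 + 27*m + 9)/(8*m^6 - 24*m^5 - 12*m^4 + 64*m^3 + 18*m^2 - 54*m - 27)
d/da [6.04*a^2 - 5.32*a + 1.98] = 12.08*a - 5.32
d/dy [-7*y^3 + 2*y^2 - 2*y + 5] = -21*y^2 + 4*y - 2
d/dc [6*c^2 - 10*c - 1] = 12*c - 10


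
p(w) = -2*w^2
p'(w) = -4*w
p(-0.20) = -0.08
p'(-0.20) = 0.80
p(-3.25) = -21.12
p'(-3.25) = 13.00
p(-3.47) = -24.08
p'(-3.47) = 13.88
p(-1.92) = -7.37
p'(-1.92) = 7.68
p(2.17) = -9.42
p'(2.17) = -8.68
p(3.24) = -21.00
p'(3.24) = -12.96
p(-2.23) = -9.95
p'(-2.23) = 8.92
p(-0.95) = -1.80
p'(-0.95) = 3.80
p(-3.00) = -18.00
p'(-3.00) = 12.00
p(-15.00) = -450.00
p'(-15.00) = 60.00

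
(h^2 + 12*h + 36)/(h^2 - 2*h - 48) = (h + 6)/(h - 8)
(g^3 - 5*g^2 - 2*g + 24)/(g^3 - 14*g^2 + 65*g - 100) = (g^2 - g - 6)/(g^2 - 10*g + 25)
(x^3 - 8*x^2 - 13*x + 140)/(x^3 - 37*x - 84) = (x - 5)/(x + 3)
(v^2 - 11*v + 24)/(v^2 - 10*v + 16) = (v - 3)/(v - 2)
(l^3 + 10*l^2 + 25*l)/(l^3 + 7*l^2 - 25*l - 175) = l*(l + 5)/(l^2 + 2*l - 35)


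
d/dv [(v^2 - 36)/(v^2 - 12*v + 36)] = -12/(v^2 - 12*v + 36)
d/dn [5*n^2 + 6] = 10*n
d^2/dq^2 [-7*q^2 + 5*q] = -14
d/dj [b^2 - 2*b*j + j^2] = -2*b + 2*j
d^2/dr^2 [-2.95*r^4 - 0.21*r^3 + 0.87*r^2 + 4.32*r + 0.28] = -35.4*r^2 - 1.26*r + 1.74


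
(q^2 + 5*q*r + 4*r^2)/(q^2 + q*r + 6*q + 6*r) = (q + 4*r)/(q + 6)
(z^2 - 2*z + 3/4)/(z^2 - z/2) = (z - 3/2)/z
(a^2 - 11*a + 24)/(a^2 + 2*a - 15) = (a - 8)/(a + 5)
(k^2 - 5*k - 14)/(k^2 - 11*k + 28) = (k + 2)/(k - 4)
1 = 1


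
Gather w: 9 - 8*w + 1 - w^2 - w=-w^2 - 9*w + 10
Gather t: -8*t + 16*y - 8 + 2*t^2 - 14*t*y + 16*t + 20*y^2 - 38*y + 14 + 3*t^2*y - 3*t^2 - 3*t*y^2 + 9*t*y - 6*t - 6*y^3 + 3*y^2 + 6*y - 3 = t^2*(3*y - 1) + t*(-3*y^2 - 5*y + 2) - 6*y^3 + 23*y^2 - 16*y + 3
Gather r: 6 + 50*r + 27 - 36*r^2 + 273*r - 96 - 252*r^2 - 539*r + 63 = -288*r^2 - 216*r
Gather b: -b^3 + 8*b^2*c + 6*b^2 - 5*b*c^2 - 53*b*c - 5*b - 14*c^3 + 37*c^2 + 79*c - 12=-b^3 + b^2*(8*c + 6) + b*(-5*c^2 - 53*c - 5) - 14*c^3 + 37*c^2 + 79*c - 12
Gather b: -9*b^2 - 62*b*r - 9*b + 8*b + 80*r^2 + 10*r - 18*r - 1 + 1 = -9*b^2 + b*(-62*r - 1) + 80*r^2 - 8*r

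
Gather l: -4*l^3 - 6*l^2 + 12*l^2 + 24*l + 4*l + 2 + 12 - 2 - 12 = -4*l^3 + 6*l^2 + 28*l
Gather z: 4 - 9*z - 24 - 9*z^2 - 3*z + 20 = -9*z^2 - 12*z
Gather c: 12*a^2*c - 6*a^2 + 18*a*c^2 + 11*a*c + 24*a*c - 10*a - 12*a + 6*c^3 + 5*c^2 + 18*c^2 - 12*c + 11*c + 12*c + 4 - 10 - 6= -6*a^2 - 22*a + 6*c^3 + c^2*(18*a + 23) + c*(12*a^2 + 35*a + 11) - 12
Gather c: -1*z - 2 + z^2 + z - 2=z^2 - 4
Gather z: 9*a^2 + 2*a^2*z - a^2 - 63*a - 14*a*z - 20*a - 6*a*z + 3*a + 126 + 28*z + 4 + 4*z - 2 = 8*a^2 - 80*a + z*(2*a^2 - 20*a + 32) + 128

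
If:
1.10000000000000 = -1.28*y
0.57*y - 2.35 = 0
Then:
No Solution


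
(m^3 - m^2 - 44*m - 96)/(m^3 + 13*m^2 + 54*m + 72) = (m - 8)/(m + 6)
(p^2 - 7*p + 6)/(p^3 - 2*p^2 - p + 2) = (p - 6)/(p^2 - p - 2)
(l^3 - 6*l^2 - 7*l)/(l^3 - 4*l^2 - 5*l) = (l - 7)/(l - 5)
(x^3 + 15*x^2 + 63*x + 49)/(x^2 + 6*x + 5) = (x^2 + 14*x + 49)/(x + 5)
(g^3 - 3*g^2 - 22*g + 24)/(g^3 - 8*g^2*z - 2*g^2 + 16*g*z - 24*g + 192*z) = (1 - g)/(-g + 8*z)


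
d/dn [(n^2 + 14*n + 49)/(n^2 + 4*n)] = 2*(-5*n^2 - 49*n - 98)/(n^2*(n^2 + 8*n + 16))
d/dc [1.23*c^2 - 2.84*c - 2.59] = 2.46*c - 2.84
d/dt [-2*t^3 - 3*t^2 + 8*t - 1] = -6*t^2 - 6*t + 8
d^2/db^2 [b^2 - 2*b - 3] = 2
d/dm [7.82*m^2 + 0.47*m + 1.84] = 15.64*m + 0.47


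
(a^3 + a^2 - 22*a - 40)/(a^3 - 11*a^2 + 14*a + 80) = (a + 4)/(a - 8)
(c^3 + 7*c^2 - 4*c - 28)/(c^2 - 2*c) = c + 9 + 14/c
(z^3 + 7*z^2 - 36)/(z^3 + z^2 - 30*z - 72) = (z^2 + 4*z - 12)/(z^2 - 2*z - 24)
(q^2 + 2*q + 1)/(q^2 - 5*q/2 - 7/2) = 2*(q + 1)/(2*q - 7)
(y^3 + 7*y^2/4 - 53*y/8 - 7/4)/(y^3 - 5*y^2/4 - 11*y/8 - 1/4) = (2*y + 7)/(2*y + 1)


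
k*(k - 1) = k^2 - k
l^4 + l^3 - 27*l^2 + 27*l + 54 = (l - 3)^2*(l + 1)*(l + 6)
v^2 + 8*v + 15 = (v + 3)*(v + 5)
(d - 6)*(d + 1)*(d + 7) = d^3 + 2*d^2 - 41*d - 42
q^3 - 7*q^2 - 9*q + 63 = (q - 7)*(q - 3)*(q + 3)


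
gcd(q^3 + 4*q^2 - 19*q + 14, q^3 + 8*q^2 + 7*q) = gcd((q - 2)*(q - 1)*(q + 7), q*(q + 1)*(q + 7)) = q + 7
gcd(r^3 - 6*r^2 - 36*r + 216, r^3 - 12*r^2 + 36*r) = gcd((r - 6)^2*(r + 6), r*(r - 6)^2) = r^2 - 12*r + 36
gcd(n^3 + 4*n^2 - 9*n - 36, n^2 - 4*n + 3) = n - 3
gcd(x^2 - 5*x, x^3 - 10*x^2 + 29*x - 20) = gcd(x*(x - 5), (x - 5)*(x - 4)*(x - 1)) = x - 5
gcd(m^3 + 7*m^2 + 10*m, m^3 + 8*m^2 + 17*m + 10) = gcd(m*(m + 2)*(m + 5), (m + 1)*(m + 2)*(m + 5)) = m^2 + 7*m + 10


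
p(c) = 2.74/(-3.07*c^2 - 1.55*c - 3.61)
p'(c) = 2.74*(6.14*c + 1.55)/(-3.07*c^2 - 1.55*c - 3.61)^2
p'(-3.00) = -0.07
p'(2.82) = 0.05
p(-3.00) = -0.10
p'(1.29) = 0.23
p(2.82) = -0.08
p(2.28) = -0.12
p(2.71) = -0.09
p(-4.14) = -0.06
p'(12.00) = 0.00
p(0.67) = -0.45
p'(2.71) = 0.05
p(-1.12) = -0.48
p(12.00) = -0.01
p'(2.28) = 0.08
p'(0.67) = 0.43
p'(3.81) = 0.02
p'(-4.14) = -0.03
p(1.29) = -0.26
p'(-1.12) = -0.45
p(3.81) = -0.05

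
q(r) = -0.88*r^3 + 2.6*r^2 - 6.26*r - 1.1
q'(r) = -2.64*r^2 + 5.2*r - 6.26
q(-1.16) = 11.03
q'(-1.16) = -15.84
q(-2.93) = 61.70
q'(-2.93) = -44.16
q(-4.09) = 128.20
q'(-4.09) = -71.69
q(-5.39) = 245.98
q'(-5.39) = -110.99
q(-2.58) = 47.47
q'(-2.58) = -37.25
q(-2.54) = 46.00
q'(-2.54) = -36.50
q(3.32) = -25.43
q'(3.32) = -18.10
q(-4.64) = 171.83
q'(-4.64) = -87.23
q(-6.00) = 320.14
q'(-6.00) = -132.50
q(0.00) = -1.10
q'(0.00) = -6.26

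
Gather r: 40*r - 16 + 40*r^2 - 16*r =40*r^2 + 24*r - 16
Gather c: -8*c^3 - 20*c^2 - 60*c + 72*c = -8*c^3 - 20*c^2 + 12*c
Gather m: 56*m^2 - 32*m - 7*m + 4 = 56*m^2 - 39*m + 4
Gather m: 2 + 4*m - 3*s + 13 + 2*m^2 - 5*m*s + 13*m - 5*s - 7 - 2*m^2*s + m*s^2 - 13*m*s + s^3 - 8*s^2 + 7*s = m^2*(2 - 2*s) + m*(s^2 - 18*s + 17) + s^3 - 8*s^2 - s + 8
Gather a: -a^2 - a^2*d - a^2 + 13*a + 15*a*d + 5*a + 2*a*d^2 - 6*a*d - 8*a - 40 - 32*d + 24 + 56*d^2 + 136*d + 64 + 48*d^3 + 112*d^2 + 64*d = a^2*(-d - 2) + a*(2*d^2 + 9*d + 10) + 48*d^3 + 168*d^2 + 168*d + 48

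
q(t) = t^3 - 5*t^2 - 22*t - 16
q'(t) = 3*t^2 - 10*t - 22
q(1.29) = -50.55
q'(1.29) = -29.91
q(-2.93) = -19.62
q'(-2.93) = 33.05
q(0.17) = -19.88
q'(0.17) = -23.61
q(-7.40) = -532.22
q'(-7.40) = 216.28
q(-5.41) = -201.66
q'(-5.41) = 119.90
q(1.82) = -66.57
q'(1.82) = -30.26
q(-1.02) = 0.18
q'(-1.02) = -8.68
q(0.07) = -17.56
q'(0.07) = -22.69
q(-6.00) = -280.00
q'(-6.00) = 146.00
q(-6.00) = -280.00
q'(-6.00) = 146.00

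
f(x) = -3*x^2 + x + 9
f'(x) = 1 - 6*x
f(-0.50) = 7.75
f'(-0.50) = 4.00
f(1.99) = -0.89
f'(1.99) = -10.94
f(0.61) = 8.49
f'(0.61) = -2.66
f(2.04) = -1.44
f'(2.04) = -11.24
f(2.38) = -5.61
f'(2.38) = -13.28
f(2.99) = -14.83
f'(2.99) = -16.94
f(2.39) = -5.75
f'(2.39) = -13.34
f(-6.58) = -127.47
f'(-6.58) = 40.48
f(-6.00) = -105.00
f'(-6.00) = 37.00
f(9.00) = -225.00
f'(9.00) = -53.00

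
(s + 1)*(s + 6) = s^2 + 7*s + 6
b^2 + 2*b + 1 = (b + 1)^2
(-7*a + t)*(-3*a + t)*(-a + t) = -21*a^3 + 31*a^2*t - 11*a*t^2 + t^3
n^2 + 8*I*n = n*(n + 8*I)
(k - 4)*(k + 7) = k^2 + 3*k - 28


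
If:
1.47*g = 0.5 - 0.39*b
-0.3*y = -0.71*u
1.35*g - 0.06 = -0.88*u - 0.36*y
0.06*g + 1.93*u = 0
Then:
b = 1.11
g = 0.05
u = -0.00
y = -0.00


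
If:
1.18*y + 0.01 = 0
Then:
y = -0.01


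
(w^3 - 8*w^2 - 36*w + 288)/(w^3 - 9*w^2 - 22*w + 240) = (w + 6)/(w + 5)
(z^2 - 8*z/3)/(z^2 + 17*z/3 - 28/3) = z*(3*z - 8)/(3*z^2 + 17*z - 28)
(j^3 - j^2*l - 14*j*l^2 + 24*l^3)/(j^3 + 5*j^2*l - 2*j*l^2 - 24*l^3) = (j - 3*l)/(j + 3*l)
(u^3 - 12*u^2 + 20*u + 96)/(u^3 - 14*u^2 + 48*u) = (u + 2)/u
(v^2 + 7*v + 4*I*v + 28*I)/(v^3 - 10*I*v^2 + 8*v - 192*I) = (v + 7)/(v^2 - 14*I*v - 48)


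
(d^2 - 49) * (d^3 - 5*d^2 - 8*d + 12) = d^5 - 5*d^4 - 57*d^3 + 257*d^2 + 392*d - 588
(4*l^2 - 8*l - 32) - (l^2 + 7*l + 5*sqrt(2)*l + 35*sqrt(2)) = 3*l^2 - 15*l - 5*sqrt(2)*l - 35*sqrt(2) - 32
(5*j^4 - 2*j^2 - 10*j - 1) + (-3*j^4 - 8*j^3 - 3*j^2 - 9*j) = 2*j^4 - 8*j^3 - 5*j^2 - 19*j - 1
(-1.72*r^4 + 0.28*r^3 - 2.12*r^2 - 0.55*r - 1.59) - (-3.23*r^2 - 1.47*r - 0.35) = -1.72*r^4 + 0.28*r^3 + 1.11*r^2 + 0.92*r - 1.24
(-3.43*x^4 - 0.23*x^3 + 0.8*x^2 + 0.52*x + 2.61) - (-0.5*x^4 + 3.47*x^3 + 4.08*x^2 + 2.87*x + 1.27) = -2.93*x^4 - 3.7*x^3 - 3.28*x^2 - 2.35*x + 1.34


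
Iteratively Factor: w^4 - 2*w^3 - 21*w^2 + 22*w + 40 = (w + 1)*(w^3 - 3*w^2 - 18*w + 40) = (w + 1)*(w + 4)*(w^2 - 7*w + 10) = (w - 5)*(w + 1)*(w + 4)*(w - 2)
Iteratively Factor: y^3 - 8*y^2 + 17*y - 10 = (y - 5)*(y^2 - 3*y + 2) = (y - 5)*(y - 1)*(y - 2)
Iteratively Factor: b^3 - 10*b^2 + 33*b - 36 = (b - 4)*(b^2 - 6*b + 9) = (b - 4)*(b - 3)*(b - 3)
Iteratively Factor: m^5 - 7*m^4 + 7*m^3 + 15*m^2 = (m - 5)*(m^4 - 2*m^3 - 3*m^2) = m*(m - 5)*(m^3 - 2*m^2 - 3*m) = m^2*(m - 5)*(m^2 - 2*m - 3) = m^2*(m - 5)*(m + 1)*(m - 3)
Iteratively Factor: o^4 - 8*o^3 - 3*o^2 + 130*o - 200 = (o + 4)*(o^3 - 12*o^2 + 45*o - 50) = (o - 2)*(o + 4)*(o^2 - 10*o + 25) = (o - 5)*(o - 2)*(o + 4)*(o - 5)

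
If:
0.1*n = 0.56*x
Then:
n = 5.6*x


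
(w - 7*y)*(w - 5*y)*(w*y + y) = w^3*y - 12*w^2*y^2 + w^2*y + 35*w*y^3 - 12*w*y^2 + 35*y^3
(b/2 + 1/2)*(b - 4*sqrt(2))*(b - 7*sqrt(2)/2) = b^3/2 - 15*sqrt(2)*b^2/4 + b^2/2 - 15*sqrt(2)*b/4 + 14*b + 14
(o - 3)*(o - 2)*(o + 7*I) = o^3 - 5*o^2 + 7*I*o^2 + 6*o - 35*I*o + 42*I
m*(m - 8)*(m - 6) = m^3 - 14*m^2 + 48*m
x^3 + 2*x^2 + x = x*(x + 1)^2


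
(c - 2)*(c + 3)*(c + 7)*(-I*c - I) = -I*c^4 - 9*I*c^3 - 9*I*c^2 + 41*I*c + 42*I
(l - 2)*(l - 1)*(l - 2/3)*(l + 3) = l^4 - 2*l^3/3 - 7*l^2 + 32*l/3 - 4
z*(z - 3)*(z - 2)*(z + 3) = z^4 - 2*z^3 - 9*z^2 + 18*z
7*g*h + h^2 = h*(7*g + h)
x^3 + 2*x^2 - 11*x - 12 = (x - 3)*(x + 1)*(x + 4)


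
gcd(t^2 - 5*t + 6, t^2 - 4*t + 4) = t - 2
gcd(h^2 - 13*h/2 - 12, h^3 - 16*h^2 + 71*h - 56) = h - 8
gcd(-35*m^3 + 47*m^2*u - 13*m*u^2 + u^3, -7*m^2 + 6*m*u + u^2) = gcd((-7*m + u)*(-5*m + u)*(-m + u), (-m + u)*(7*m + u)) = -m + u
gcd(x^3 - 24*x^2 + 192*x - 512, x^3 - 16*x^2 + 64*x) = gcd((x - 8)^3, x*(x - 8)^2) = x^2 - 16*x + 64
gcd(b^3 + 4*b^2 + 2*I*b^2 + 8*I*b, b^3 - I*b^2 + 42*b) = b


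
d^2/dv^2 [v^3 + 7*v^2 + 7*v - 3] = 6*v + 14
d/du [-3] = 0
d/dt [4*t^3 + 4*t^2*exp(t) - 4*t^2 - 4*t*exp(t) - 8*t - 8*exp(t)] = 4*t^2*exp(t) + 12*t^2 + 4*t*exp(t) - 8*t - 12*exp(t) - 8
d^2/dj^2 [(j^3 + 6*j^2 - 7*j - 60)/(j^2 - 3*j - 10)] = 60*(j^3 + 3*j^2 + 21*j - 11)/(j^6 - 9*j^5 - 3*j^4 + 153*j^3 + 30*j^2 - 900*j - 1000)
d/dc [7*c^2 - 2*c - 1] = 14*c - 2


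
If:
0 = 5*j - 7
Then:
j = 7/5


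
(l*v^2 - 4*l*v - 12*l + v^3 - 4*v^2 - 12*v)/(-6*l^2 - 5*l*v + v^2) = (v^2 - 4*v - 12)/(-6*l + v)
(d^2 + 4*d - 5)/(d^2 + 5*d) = (d - 1)/d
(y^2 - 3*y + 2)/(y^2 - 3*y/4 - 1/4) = 4*(y - 2)/(4*y + 1)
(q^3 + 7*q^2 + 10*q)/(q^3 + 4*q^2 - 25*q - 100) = q*(q + 2)/(q^2 - q - 20)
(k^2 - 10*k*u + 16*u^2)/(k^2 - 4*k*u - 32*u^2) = (k - 2*u)/(k + 4*u)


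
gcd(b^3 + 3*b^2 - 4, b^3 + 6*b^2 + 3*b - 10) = b^2 + b - 2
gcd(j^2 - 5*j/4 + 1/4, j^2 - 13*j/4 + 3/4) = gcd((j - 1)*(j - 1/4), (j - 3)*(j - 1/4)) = j - 1/4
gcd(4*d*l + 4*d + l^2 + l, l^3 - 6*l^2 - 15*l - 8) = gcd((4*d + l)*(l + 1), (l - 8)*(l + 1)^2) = l + 1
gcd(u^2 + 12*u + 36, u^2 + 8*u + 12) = u + 6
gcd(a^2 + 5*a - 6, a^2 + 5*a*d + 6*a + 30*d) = a + 6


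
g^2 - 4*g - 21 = (g - 7)*(g + 3)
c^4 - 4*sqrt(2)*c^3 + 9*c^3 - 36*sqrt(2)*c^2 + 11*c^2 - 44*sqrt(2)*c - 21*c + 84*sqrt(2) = (c - 1)*(c + 3)*(c + 7)*(c - 4*sqrt(2))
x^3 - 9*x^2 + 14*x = x*(x - 7)*(x - 2)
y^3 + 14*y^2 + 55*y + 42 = (y + 1)*(y + 6)*(y + 7)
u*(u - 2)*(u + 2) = u^3 - 4*u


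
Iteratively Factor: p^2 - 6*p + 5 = (p - 1)*(p - 5)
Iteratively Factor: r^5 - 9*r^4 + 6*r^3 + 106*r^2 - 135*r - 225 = (r + 1)*(r^4 - 10*r^3 + 16*r^2 + 90*r - 225) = (r - 3)*(r + 1)*(r^3 - 7*r^2 - 5*r + 75) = (r - 5)*(r - 3)*(r + 1)*(r^2 - 2*r - 15) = (r - 5)*(r - 3)*(r + 1)*(r + 3)*(r - 5)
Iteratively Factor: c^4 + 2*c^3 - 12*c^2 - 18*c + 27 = (c + 3)*(c^3 - c^2 - 9*c + 9) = (c - 1)*(c + 3)*(c^2 - 9) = (c - 1)*(c + 3)^2*(c - 3)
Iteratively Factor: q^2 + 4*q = (q + 4)*(q)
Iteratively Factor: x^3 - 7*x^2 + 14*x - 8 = (x - 2)*(x^2 - 5*x + 4) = (x - 4)*(x - 2)*(x - 1)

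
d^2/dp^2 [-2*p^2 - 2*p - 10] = -4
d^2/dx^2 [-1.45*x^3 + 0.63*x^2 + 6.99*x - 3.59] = 1.26 - 8.7*x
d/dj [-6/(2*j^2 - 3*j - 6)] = 6*(4*j - 3)/(-2*j^2 + 3*j + 6)^2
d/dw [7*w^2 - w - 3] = 14*w - 1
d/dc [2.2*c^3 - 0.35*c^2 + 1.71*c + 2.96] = 6.6*c^2 - 0.7*c + 1.71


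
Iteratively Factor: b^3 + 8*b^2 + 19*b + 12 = (b + 1)*(b^2 + 7*b + 12) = (b + 1)*(b + 4)*(b + 3)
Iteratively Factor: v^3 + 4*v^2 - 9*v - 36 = (v + 3)*(v^2 + v - 12) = (v - 3)*(v + 3)*(v + 4)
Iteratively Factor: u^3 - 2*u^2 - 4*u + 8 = (u + 2)*(u^2 - 4*u + 4) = (u - 2)*(u + 2)*(u - 2)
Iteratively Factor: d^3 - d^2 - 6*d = (d)*(d^2 - d - 6) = d*(d - 3)*(d + 2)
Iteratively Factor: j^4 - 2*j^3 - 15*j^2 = (j)*(j^3 - 2*j^2 - 15*j) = j*(j + 3)*(j^2 - 5*j) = j^2*(j + 3)*(j - 5)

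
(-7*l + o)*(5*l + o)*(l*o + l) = -35*l^3*o - 35*l^3 - 2*l^2*o^2 - 2*l^2*o + l*o^3 + l*o^2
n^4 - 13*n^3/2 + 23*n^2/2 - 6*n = n*(n - 4)*(n - 3/2)*(n - 1)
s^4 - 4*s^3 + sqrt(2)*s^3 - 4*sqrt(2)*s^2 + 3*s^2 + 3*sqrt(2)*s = s*(s - 3)*(s - 1)*(s + sqrt(2))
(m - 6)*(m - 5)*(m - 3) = m^3 - 14*m^2 + 63*m - 90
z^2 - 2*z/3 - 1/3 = (z - 1)*(z + 1/3)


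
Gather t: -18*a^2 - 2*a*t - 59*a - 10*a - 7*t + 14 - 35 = -18*a^2 - 69*a + t*(-2*a - 7) - 21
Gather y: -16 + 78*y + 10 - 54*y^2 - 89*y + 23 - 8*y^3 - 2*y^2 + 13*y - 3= -8*y^3 - 56*y^2 + 2*y + 14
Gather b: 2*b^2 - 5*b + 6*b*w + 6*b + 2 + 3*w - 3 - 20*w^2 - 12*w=2*b^2 + b*(6*w + 1) - 20*w^2 - 9*w - 1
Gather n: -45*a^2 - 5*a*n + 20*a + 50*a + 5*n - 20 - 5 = -45*a^2 + 70*a + n*(5 - 5*a) - 25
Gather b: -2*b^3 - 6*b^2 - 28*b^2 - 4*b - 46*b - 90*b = -2*b^3 - 34*b^2 - 140*b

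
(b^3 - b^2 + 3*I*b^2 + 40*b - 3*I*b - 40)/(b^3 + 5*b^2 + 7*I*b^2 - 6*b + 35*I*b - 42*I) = (b^2 + 3*I*b + 40)/(b^2 + b*(6 + 7*I) + 42*I)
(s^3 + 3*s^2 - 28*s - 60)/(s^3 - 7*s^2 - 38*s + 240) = (s + 2)/(s - 8)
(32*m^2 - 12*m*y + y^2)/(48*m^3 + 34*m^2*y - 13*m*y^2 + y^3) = (-4*m + y)/(-6*m^2 - 5*m*y + y^2)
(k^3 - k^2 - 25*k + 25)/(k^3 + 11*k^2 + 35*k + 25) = (k^2 - 6*k + 5)/(k^2 + 6*k + 5)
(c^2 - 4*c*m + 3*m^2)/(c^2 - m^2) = (c - 3*m)/(c + m)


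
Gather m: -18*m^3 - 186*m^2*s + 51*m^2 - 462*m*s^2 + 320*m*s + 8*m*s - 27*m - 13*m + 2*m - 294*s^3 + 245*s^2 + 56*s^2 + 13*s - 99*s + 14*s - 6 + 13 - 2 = -18*m^3 + m^2*(51 - 186*s) + m*(-462*s^2 + 328*s - 38) - 294*s^3 + 301*s^2 - 72*s + 5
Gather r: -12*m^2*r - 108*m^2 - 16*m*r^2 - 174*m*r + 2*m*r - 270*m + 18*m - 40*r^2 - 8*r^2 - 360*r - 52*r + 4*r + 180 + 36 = -108*m^2 - 252*m + r^2*(-16*m - 48) + r*(-12*m^2 - 172*m - 408) + 216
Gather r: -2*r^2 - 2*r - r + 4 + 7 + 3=-2*r^2 - 3*r + 14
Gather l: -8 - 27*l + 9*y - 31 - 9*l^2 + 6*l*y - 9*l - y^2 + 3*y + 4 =-9*l^2 + l*(6*y - 36) - y^2 + 12*y - 35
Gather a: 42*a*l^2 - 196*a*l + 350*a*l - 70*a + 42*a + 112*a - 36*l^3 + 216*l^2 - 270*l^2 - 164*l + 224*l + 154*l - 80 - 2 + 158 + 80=a*(42*l^2 + 154*l + 84) - 36*l^3 - 54*l^2 + 214*l + 156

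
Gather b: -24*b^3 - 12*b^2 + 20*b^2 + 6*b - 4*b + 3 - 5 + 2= -24*b^3 + 8*b^2 + 2*b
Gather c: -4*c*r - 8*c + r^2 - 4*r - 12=c*(-4*r - 8) + r^2 - 4*r - 12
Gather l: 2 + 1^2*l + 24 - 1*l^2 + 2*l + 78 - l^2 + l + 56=-2*l^2 + 4*l + 160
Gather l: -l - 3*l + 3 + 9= 12 - 4*l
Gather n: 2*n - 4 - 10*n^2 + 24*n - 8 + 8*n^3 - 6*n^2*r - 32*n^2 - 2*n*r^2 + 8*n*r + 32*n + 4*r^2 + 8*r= 8*n^3 + n^2*(-6*r - 42) + n*(-2*r^2 + 8*r + 58) + 4*r^2 + 8*r - 12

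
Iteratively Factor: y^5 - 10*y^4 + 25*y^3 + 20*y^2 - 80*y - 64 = (y - 4)*(y^4 - 6*y^3 + y^2 + 24*y + 16) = (y - 4)*(y + 1)*(y^3 - 7*y^2 + 8*y + 16) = (y - 4)^2*(y + 1)*(y^2 - 3*y - 4) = (y - 4)^3*(y + 1)*(y + 1)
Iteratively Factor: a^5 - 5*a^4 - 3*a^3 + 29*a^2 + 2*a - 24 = (a + 1)*(a^4 - 6*a^3 + 3*a^2 + 26*a - 24) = (a + 1)*(a + 2)*(a^3 - 8*a^2 + 19*a - 12) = (a - 1)*(a + 1)*(a + 2)*(a^2 - 7*a + 12) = (a - 3)*(a - 1)*(a + 1)*(a + 2)*(a - 4)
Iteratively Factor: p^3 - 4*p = (p)*(p^2 - 4) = p*(p + 2)*(p - 2)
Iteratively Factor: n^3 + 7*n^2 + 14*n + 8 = (n + 4)*(n^2 + 3*n + 2) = (n + 1)*(n + 4)*(n + 2)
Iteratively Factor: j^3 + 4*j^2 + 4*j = (j + 2)*(j^2 + 2*j) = j*(j + 2)*(j + 2)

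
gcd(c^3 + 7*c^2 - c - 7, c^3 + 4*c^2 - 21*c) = c + 7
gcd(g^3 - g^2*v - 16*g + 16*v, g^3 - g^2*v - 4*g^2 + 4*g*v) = -g^2 + g*v + 4*g - 4*v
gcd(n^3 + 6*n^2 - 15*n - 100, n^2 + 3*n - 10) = n + 5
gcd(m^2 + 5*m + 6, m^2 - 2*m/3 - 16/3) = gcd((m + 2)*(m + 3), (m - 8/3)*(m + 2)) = m + 2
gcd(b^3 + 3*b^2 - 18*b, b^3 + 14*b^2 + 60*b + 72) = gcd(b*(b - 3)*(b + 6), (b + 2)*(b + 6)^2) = b + 6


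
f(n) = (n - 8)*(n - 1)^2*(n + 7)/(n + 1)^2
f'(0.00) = 223.00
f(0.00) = -56.00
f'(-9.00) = -27.03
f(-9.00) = 53.12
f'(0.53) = 29.53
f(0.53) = -5.31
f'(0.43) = 43.83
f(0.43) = -8.94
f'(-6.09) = -28.33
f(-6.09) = -24.88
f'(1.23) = -4.61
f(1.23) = -0.59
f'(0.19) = 107.68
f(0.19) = -26.02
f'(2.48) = -6.63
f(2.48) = -9.46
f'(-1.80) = -1171.10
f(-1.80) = -624.26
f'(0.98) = 0.58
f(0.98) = -0.01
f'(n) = (n - 8)*(n - 1)^2/(n + 1)^2 - 2*(n - 8)*(n - 1)^2*(n + 7)/(n + 1)^3 + (n - 8)*(n + 7)*(2*n - 2)/(n + 1)^2 + (n - 1)^2*(n + 7)/(n + 1)^2 = (2*n^4 + n^3 - 9*n^2 - 217*n + 223)/(n^3 + 3*n^2 + 3*n + 1)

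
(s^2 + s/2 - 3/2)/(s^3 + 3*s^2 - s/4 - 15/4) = 2/(2*s + 5)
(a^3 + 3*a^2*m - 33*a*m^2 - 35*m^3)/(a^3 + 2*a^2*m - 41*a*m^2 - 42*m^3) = (a - 5*m)/(a - 6*m)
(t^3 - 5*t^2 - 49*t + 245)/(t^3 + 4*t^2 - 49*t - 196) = (t - 5)/(t + 4)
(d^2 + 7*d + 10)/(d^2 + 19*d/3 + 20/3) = 3*(d + 2)/(3*d + 4)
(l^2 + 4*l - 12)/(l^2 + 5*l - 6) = (l - 2)/(l - 1)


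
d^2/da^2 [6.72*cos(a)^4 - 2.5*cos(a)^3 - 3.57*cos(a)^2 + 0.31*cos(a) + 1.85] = -107.52*cos(a)^4 + 22.5*cos(a)^3 + 94.92*cos(a)^2 - 15.31*cos(a) - 7.14000000000001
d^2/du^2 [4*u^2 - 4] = 8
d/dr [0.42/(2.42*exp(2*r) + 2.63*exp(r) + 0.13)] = (-2.0328*exp(r) - 1.1046)*exp(r)/(2.42*exp(2*r) + 2.63*exp(r) + 0.13)^2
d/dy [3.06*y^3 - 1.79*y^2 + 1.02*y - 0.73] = 9.18*y^2 - 3.58*y + 1.02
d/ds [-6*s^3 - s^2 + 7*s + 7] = -18*s^2 - 2*s + 7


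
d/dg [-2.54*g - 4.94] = -2.54000000000000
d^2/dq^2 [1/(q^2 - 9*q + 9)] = 2*(-q^2 + 9*q + (2*q - 9)^2 - 9)/(q^2 - 9*q + 9)^3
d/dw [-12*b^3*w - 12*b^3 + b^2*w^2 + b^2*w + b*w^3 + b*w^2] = b*(-12*b^2 + 2*b*w + b + 3*w^2 + 2*w)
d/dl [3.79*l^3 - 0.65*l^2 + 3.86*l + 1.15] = 11.37*l^2 - 1.3*l + 3.86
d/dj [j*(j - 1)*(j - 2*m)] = 3*j^2 - 4*j*m - 2*j + 2*m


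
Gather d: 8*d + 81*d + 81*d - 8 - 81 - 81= 170*d - 170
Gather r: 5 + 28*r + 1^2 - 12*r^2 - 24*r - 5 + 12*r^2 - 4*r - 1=0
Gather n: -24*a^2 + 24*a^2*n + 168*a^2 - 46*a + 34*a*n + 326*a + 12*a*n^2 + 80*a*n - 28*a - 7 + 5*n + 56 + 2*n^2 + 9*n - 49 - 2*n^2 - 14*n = 144*a^2 + 12*a*n^2 + 252*a + n*(24*a^2 + 114*a)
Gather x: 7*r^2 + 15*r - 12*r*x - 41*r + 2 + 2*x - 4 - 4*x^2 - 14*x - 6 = 7*r^2 - 26*r - 4*x^2 + x*(-12*r - 12) - 8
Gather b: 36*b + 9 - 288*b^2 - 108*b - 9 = -288*b^2 - 72*b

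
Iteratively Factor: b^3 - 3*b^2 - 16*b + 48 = (b - 3)*(b^2 - 16) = (b - 4)*(b - 3)*(b + 4)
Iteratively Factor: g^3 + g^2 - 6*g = (g - 2)*(g^2 + 3*g) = (g - 2)*(g + 3)*(g)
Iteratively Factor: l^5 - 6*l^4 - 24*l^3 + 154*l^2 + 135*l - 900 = (l - 3)*(l^4 - 3*l^3 - 33*l^2 + 55*l + 300) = (l - 5)*(l - 3)*(l^3 + 2*l^2 - 23*l - 60) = (l - 5)*(l - 3)*(l + 3)*(l^2 - l - 20) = (l - 5)^2*(l - 3)*(l + 3)*(l + 4)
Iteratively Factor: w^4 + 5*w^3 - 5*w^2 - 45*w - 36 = (w + 1)*(w^3 + 4*w^2 - 9*w - 36) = (w + 1)*(w + 4)*(w^2 - 9) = (w + 1)*(w + 3)*(w + 4)*(w - 3)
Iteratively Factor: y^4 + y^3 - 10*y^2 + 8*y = (y)*(y^3 + y^2 - 10*y + 8) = y*(y - 1)*(y^2 + 2*y - 8) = y*(y - 1)*(y + 4)*(y - 2)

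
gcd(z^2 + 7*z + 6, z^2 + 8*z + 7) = z + 1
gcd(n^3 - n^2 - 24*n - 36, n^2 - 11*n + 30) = n - 6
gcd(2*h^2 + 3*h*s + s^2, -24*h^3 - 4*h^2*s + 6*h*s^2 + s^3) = 2*h + s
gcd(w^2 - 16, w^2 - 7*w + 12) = w - 4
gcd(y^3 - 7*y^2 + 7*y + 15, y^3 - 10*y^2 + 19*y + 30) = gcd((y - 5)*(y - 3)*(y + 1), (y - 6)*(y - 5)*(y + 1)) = y^2 - 4*y - 5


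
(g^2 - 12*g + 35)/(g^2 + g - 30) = (g - 7)/(g + 6)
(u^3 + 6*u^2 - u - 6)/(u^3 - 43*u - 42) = (u - 1)/(u - 7)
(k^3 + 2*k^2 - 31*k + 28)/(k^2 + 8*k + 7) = (k^2 - 5*k + 4)/(k + 1)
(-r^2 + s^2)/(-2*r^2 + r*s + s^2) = (r + s)/(2*r + s)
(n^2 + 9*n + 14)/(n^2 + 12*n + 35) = (n + 2)/(n + 5)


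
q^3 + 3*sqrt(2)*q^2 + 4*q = q*(q + sqrt(2))*(q + 2*sqrt(2))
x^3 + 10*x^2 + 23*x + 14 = (x + 1)*(x + 2)*(x + 7)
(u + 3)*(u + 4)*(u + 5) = u^3 + 12*u^2 + 47*u + 60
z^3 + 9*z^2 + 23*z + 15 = (z + 1)*(z + 3)*(z + 5)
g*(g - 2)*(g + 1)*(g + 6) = g^4 + 5*g^3 - 8*g^2 - 12*g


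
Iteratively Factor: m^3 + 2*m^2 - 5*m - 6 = (m + 1)*(m^2 + m - 6) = (m - 2)*(m + 1)*(m + 3)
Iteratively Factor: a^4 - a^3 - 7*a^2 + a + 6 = (a - 3)*(a^3 + 2*a^2 - a - 2) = (a - 3)*(a + 2)*(a^2 - 1) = (a - 3)*(a + 1)*(a + 2)*(a - 1)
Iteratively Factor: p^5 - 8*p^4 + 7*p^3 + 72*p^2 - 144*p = (p - 4)*(p^4 - 4*p^3 - 9*p^2 + 36*p) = (p - 4)*(p + 3)*(p^3 - 7*p^2 + 12*p) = (p - 4)*(p - 3)*(p + 3)*(p^2 - 4*p) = (p - 4)^2*(p - 3)*(p + 3)*(p)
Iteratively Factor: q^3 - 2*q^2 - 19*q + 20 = (q - 5)*(q^2 + 3*q - 4) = (q - 5)*(q + 4)*(q - 1)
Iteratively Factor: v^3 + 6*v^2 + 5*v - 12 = (v + 4)*(v^2 + 2*v - 3) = (v + 3)*(v + 4)*(v - 1)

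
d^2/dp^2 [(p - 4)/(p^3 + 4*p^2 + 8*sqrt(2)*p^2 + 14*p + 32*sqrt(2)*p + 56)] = 2*((p - 4)*(3*p^2 + 8*p + 16*sqrt(2)*p + 14 + 32*sqrt(2))^2 - (3*p^2 + 8*p + 16*sqrt(2)*p + (p - 4)*(3*p + 4 + 8*sqrt(2)) + 14 + 32*sqrt(2))*(p^3 + 4*p^2 + 8*sqrt(2)*p^2 + 14*p + 32*sqrt(2)*p + 56))/(p^3 + 4*p^2 + 8*sqrt(2)*p^2 + 14*p + 32*sqrt(2)*p + 56)^3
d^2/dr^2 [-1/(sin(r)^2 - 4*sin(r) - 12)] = 2*(2*sin(r)^4 - 6*sin(r)^3 + 29*sin(r)^2 - 12*sin(r) - 28)/((sin(r) - 6)^3*(sin(r) + 2)^3)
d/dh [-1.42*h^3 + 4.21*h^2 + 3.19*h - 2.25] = -4.26*h^2 + 8.42*h + 3.19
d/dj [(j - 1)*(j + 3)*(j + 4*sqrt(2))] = 3*j^2 + 4*j + 8*sqrt(2)*j - 3 + 8*sqrt(2)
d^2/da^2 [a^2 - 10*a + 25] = 2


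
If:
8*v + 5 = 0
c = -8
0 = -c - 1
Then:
No Solution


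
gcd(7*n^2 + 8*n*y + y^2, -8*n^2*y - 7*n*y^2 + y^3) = n + y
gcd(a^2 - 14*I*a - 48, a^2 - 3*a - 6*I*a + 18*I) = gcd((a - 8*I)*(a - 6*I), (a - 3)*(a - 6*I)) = a - 6*I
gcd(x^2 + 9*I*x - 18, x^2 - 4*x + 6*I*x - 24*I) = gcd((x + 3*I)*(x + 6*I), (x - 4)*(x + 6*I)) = x + 6*I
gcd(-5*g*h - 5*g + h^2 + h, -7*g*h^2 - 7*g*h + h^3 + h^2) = h + 1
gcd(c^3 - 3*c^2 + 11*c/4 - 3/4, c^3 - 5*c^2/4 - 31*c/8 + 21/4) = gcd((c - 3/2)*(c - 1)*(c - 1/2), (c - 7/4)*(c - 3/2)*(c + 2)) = c - 3/2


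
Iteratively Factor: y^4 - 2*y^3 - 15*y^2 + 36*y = (y - 3)*(y^3 + y^2 - 12*y) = (y - 3)^2*(y^2 + 4*y) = (y - 3)^2*(y + 4)*(y)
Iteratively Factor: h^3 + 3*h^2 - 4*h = (h + 4)*(h^2 - h) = h*(h + 4)*(h - 1)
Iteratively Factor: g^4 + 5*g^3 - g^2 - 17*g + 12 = (g + 3)*(g^3 + 2*g^2 - 7*g + 4) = (g - 1)*(g + 3)*(g^2 + 3*g - 4) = (g - 1)*(g + 3)*(g + 4)*(g - 1)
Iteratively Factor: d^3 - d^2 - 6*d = (d + 2)*(d^2 - 3*d) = (d - 3)*(d + 2)*(d)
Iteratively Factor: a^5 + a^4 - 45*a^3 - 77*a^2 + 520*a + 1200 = (a - 5)*(a^4 + 6*a^3 - 15*a^2 - 152*a - 240) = (a - 5)*(a + 4)*(a^3 + 2*a^2 - 23*a - 60) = (a - 5)*(a + 3)*(a + 4)*(a^2 - a - 20) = (a - 5)^2*(a + 3)*(a + 4)*(a + 4)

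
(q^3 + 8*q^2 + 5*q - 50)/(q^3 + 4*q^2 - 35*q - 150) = (q - 2)/(q - 6)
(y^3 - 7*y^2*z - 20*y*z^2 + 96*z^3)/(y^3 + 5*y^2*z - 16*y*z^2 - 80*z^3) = (y^2 - 11*y*z + 24*z^2)/(y^2 + y*z - 20*z^2)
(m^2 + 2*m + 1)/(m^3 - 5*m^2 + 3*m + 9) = (m + 1)/(m^2 - 6*m + 9)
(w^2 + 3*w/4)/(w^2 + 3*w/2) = (4*w + 3)/(2*(2*w + 3))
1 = 1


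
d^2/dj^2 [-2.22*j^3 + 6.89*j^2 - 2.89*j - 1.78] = 13.78 - 13.32*j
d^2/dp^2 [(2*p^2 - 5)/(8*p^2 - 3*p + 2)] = 2*(48*p^3 - 1056*p^2 + 360*p + 43)/(512*p^6 - 576*p^5 + 600*p^4 - 315*p^3 + 150*p^2 - 36*p + 8)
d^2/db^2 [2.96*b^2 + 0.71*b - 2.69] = 5.92000000000000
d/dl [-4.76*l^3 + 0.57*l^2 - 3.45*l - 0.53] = -14.28*l^2 + 1.14*l - 3.45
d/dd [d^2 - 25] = 2*d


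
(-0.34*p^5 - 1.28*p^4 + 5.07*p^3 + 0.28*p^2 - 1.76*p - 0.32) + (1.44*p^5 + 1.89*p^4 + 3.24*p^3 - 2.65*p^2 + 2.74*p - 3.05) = 1.1*p^5 + 0.61*p^4 + 8.31*p^3 - 2.37*p^2 + 0.98*p - 3.37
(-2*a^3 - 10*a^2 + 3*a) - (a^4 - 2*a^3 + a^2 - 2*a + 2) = -a^4 - 11*a^2 + 5*a - 2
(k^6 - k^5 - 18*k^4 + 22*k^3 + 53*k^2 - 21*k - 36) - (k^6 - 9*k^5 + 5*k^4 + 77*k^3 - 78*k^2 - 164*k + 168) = 8*k^5 - 23*k^4 - 55*k^3 + 131*k^2 + 143*k - 204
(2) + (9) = 11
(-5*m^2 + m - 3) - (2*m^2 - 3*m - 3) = -7*m^2 + 4*m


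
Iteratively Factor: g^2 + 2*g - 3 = (g - 1)*(g + 3)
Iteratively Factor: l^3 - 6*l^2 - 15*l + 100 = (l + 4)*(l^2 - 10*l + 25) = (l - 5)*(l + 4)*(l - 5)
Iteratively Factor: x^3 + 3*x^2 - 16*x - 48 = (x + 3)*(x^2 - 16) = (x + 3)*(x + 4)*(x - 4)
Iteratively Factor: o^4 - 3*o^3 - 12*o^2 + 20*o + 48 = (o - 4)*(o^3 + o^2 - 8*o - 12) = (o - 4)*(o + 2)*(o^2 - o - 6) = (o - 4)*(o + 2)^2*(o - 3)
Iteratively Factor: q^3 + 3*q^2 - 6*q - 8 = (q + 4)*(q^2 - q - 2) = (q - 2)*(q + 4)*(q + 1)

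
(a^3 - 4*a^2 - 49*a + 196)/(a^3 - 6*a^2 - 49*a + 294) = (a - 4)/(a - 6)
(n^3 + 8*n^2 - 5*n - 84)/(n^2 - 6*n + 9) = (n^2 + 11*n + 28)/(n - 3)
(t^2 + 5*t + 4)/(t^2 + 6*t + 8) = (t + 1)/(t + 2)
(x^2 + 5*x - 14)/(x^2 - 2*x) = (x + 7)/x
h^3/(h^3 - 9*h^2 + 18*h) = h^2/(h^2 - 9*h + 18)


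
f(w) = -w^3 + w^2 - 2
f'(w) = -3*w^2 + 2*w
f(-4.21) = 90.34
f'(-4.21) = -61.59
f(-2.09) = 11.50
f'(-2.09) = -17.28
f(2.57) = -12.37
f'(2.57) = -14.67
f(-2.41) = 17.81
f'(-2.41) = -22.24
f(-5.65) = 210.28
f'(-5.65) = -107.07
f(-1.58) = 4.44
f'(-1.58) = -10.65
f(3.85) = -44.24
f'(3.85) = -36.77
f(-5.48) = 192.60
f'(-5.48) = -101.05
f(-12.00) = 1870.00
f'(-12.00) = -456.00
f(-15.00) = 3598.00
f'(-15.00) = -705.00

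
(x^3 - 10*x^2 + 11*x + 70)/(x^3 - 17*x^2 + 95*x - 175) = (x + 2)/(x - 5)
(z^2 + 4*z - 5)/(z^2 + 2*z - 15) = (z - 1)/(z - 3)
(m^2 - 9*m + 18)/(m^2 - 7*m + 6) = (m - 3)/(m - 1)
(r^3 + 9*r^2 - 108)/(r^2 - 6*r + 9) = (r^2 + 12*r + 36)/(r - 3)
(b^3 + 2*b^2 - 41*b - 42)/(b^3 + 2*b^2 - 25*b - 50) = (b^3 + 2*b^2 - 41*b - 42)/(b^3 + 2*b^2 - 25*b - 50)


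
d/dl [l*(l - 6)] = 2*l - 6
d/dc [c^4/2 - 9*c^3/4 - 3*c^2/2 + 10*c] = 2*c^3 - 27*c^2/4 - 3*c + 10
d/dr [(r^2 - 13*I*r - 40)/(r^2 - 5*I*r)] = 8*I/r^2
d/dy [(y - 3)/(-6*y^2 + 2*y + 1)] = (6*y^2 - 36*y + 7)/(36*y^4 - 24*y^3 - 8*y^2 + 4*y + 1)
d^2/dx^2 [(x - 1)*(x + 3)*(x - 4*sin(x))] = 4*x^2*sin(x) + 8*x*sin(x) - 16*x*cos(x) + 6*x - 20*sin(x) - 16*cos(x) + 4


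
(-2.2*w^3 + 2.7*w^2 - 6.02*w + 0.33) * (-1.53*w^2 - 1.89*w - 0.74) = 3.366*w^5 + 0.0270000000000001*w^4 + 5.7356*w^3 + 8.8749*w^2 + 3.8311*w - 0.2442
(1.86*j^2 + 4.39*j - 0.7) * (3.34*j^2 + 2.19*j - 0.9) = 6.2124*j^4 + 18.736*j^3 + 5.6021*j^2 - 5.484*j + 0.63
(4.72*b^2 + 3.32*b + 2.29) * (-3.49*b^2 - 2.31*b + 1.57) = -16.4728*b^4 - 22.49*b^3 - 8.2509*b^2 - 0.0775000000000006*b + 3.5953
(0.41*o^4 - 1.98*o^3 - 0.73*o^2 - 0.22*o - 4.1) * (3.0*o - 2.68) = 1.23*o^5 - 7.0388*o^4 + 3.1164*o^3 + 1.2964*o^2 - 11.7104*o + 10.988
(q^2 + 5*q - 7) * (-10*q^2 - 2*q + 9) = -10*q^4 - 52*q^3 + 69*q^2 + 59*q - 63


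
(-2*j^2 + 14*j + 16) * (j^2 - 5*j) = -2*j^4 + 24*j^3 - 54*j^2 - 80*j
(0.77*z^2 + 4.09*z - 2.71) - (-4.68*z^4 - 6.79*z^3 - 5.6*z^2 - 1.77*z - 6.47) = 4.68*z^4 + 6.79*z^3 + 6.37*z^2 + 5.86*z + 3.76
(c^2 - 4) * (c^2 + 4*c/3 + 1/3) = c^4 + 4*c^3/3 - 11*c^2/3 - 16*c/3 - 4/3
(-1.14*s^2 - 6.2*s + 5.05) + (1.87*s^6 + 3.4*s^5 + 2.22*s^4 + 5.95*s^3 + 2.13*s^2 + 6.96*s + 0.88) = 1.87*s^6 + 3.4*s^5 + 2.22*s^4 + 5.95*s^3 + 0.99*s^2 + 0.76*s + 5.93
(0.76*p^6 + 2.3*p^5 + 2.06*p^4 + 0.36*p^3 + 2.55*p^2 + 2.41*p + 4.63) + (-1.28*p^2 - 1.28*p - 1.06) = 0.76*p^6 + 2.3*p^5 + 2.06*p^4 + 0.36*p^3 + 1.27*p^2 + 1.13*p + 3.57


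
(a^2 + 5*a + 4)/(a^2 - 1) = (a + 4)/(a - 1)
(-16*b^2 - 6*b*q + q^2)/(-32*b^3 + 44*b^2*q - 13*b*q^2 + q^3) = (2*b + q)/(4*b^2 - 5*b*q + q^2)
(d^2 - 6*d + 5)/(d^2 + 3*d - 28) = (d^2 - 6*d + 5)/(d^2 + 3*d - 28)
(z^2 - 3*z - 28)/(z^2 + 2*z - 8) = (z - 7)/(z - 2)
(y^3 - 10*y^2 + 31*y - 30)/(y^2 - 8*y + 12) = (y^2 - 8*y + 15)/(y - 6)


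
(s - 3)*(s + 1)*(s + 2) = s^3 - 7*s - 6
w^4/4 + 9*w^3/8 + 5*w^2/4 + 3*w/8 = w*(w/4 + 1/4)*(w + 1/2)*(w + 3)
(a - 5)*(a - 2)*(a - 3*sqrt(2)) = a^3 - 7*a^2 - 3*sqrt(2)*a^2 + 10*a + 21*sqrt(2)*a - 30*sqrt(2)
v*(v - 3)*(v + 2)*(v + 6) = v^4 + 5*v^3 - 12*v^2 - 36*v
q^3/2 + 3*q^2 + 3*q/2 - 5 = (q/2 + 1)*(q - 1)*(q + 5)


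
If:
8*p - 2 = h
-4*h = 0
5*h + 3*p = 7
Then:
No Solution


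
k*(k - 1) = k^2 - k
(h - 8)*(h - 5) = h^2 - 13*h + 40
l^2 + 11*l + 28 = (l + 4)*(l + 7)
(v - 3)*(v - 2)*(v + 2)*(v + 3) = v^4 - 13*v^2 + 36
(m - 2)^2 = m^2 - 4*m + 4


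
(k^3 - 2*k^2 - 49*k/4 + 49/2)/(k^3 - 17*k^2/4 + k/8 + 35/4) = 2*(2*k + 7)/(4*k + 5)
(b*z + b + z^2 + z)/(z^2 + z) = (b + z)/z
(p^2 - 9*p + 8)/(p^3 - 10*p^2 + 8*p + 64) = (p - 1)/(p^2 - 2*p - 8)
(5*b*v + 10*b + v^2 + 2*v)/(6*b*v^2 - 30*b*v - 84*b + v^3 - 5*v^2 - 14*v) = (5*b + v)/(6*b*v - 42*b + v^2 - 7*v)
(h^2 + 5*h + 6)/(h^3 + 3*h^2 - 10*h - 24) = (h + 3)/(h^2 + h - 12)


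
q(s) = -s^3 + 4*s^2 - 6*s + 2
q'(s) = -3*s^2 + 8*s - 6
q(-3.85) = 141.46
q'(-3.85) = -81.27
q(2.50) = -3.62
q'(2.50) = -4.75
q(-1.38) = 20.53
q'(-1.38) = -22.75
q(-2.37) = 52.00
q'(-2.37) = -41.81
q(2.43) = -3.31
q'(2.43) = -4.27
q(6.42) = -136.26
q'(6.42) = -78.29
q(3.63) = -14.90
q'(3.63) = -16.49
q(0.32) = 0.46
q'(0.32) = -3.75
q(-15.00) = 4367.00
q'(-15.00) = -801.00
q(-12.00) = 2378.00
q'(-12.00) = -534.00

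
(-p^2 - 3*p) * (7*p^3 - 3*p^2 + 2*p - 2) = -7*p^5 - 18*p^4 + 7*p^3 - 4*p^2 + 6*p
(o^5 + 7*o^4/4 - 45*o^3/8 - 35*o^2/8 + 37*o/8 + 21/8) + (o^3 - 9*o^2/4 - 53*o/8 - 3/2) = o^5 + 7*o^4/4 - 37*o^3/8 - 53*o^2/8 - 2*o + 9/8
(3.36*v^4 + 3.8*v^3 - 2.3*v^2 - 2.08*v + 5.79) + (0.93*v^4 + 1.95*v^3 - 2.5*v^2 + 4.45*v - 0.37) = 4.29*v^4 + 5.75*v^3 - 4.8*v^2 + 2.37*v + 5.42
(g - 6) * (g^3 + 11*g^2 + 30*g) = g^4 + 5*g^3 - 36*g^2 - 180*g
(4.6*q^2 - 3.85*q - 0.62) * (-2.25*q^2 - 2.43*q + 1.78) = -10.35*q^4 - 2.5155*q^3 + 18.9385*q^2 - 5.3464*q - 1.1036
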